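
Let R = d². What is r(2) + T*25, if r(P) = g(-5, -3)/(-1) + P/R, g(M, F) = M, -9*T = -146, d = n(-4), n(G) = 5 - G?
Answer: 33257/81 ≈ 410.58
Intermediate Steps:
d = 9 (d = 5 - 1*(-4) = 5 + 4 = 9)
T = 146/9 (T = -⅑*(-146) = 146/9 ≈ 16.222)
R = 81 (R = 9² = 81)
r(P) = 5 + P/81 (r(P) = -5/(-1) + P/81 = -5*(-1) + P*(1/81) = 5 + P/81)
r(2) + T*25 = (5 + (1/81)*2) + (146/9)*25 = (5 + 2/81) + 3650/9 = 407/81 + 3650/9 = 33257/81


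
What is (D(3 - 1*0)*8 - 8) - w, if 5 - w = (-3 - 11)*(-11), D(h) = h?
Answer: 165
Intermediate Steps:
w = -149 (w = 5 - (-3 - 11)*(-11) = 5 - (-14)*(-11) = 5 - 1*154 = 5 - 154 = -149)
(D(3 - 1*0)*8 - 8) - w = ((3 - 1*0)*8 - 8) - 1*(-149) = ((3 + 0)*8 - 8) + 149 = (3*8 - 8) + 149 = (24 - 8) + 149 = 16 + 149 = 165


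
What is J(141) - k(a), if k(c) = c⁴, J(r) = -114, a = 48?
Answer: -5308530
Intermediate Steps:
J(141) - k(a) = -114 - 1*48⁴ = -114 - 1*5308416 = -114 - 5308416 = -5308530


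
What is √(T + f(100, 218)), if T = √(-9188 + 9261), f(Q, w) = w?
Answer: √(218 + √73) ≈ 15.051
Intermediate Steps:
T = √73 ≈ 8.5440
√(T + f(100, 218)) = √(√73 + 218) = √(218 + √73)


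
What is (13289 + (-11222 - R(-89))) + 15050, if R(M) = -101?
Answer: 17218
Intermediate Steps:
(13289 + (-11222 - R(-89))) + 15050 = (13289 + (-11222 - 1*(-101))) + 15050 = (13289 + (-11222 + 101)) + 15050 = (13289 - 11121) + 15050 = 2168 + 15050 = 17218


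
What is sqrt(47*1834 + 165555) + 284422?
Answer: 284422 + sqrt(251753) ≈ 2.8492e+5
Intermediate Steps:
sqrt(47*1834 + 165555) + 284422 = sqrt(86198 + 165555) + 284422 = sqrt(251753) + 284422 = 284422 + sqrt(251753)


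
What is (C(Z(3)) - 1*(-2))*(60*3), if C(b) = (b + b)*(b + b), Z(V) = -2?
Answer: 3240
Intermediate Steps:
C(b) = 4*b² (C(b) = (2*b)*(2*b) = 4*b²)
(C(Z(3)) - 1*(-2))*(60*3) = (4*(-2)² - 1*(-2))*(60*3) = (4*4 + 2)*180 = (16 + 2)*180 = 18*180 = 3240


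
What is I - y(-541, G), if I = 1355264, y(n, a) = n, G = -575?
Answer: 1355805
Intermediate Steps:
I - y(-541, G) = 1355264 - 1*(-541) = 1355264 + 541 = 1355805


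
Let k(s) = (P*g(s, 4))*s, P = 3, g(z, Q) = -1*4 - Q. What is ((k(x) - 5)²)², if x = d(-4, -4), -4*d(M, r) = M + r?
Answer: 7890481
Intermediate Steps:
g(z, Q) = -4 - Q
d(M, r) = -M/4 - r/4 (d(M, r) = -(M + r)/4 = -M/4 - r/4)
x = 2 (x = -¼*(-4) - ¼*(-4) = 1 + 1 = 2)
k(s) = -24*s (k(s) = (3*(-4 - 1*4))*s = (3*(-4 - 4))*s = (3*(-8))*s = -24*s)
((k(x) - 5)²)² = ((-24*2 - 5)²)² = ((-48 - 5)²)² = ((-53)²)² = 2809² = 7890481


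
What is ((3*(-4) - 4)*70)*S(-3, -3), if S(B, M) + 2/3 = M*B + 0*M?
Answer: -28000/3 ≈ -9333.3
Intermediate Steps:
S(B, M) = -2/3 + B*M (S(B, M) = -2/3 + (M*B + 0*M) = -2/3 + (B*M + 0) = -2/3 + B*M)
((3*(-4) - 4)*70)*S(-3, -3) = ((3*(-4) - 4)*70)*(-2/3 - 3*(-3)) = ((-12 - 4)*70)*(-2/3 + 9) = -16*70*(25/3) = -1120*25/3 = -28000/3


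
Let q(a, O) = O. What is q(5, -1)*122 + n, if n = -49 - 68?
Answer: -239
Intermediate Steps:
n = -117
q(5, -1)*122 + n = -1*122 - 117 = -122 - 117 = -239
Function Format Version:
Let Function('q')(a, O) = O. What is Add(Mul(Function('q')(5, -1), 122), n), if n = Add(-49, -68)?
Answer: -239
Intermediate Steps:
n = -117
Add(Mul(Function('q')(5, -1), 122), n) = Add(Mul(-1, 122), -117) = Add(-122, -117) = -239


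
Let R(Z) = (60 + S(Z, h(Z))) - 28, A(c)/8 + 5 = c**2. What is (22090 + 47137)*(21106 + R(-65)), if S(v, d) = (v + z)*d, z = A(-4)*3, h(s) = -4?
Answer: 1408215634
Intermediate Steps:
A(c) = -40 + 8*c**2
z = 264 (z = (-40 + 8*(-4)**2)*3 = (-40 + 8*16)*3 = (-40 + 128)*3 = 88*3 = 264)
S(v, d) = d*(264 + v) (S(v, d) = (v + 264)*d = (264 + v)*d = d*(264 + v))
R(Z) = -1024 - 4*Z (R(Z) = (60 - 4*(264 + Z)) - 28 = (60 + (-1056 - 4*Z)) - 28 = (-996 - 4*Z) - 28 = -1024 - 4*Z)
(22090 + 47137)*(21106 + R(-65)) = (22090 + 47137)*(21106 + (-1024 - 4*(-65))) = 69227*(21106 + (-1024 + 260)) = 69227*(21106 - 764) = 69227*20342 = 1408215634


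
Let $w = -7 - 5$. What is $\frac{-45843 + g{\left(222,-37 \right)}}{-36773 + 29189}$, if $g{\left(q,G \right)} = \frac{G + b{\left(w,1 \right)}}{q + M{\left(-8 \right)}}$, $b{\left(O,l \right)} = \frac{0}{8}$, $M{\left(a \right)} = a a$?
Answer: $\frac{13111135}{2169024} \approx 6.0447$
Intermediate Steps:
$w = -12$
$M{\left(a \right)} = a^{2}$
$b{\left(O,l \right)} = 0$ ($b{\left(O,l \right)} = 0 \cdot \frac{1}{8} = 0$)
$g{\left(q,G \right)} = \frac{G}{64 + q}$ ($g{\left(q,G \right)} = \frac{G + 0}{q + \left(-8\right)^{2}} = \frac{G}{q + 64} = \frac{G}{64 + q}$)
$\frac{-45843 + g{\left(222,-37 \right)}}{-36773 + 29189} = \frac{-45843 - \frac{37}{64 + 222}}{-36773 + 29189} = \frac{-45843 - \frac{37}{286}}{-7584} = \left(-45843 - \frac{37}{286}\right) \left(- \frac{1}{7584}\right) = \left(- \frac{13111135}{286}\right) \left(- \frac{1}{7584}\right) = \frac{13111135}{2169024}$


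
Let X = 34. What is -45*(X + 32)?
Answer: -2970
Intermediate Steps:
-45*(X + 32) = -45*(34 + 32) = -45*66 = -2970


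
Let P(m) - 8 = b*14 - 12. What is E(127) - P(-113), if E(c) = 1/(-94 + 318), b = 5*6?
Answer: -93183/224 ≈ -416.00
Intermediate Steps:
b = 30
P(m) = 416 (P(m) = 8 + (30*14 - 12) = 8 + (420 - 12) = 8 + 408 = 416)
E(c) = 1/224
E(127) - P(-113) = 1/224 - 1*416 = 1/224 - 416 = -93183/224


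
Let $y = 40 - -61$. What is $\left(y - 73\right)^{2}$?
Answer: $784$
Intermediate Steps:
$y = 101$ ($y = 40 + 61 = 101$)
$\left(y - 73\right)^{2} = \left(101 - 73\right)^{2} = 28^{2} = 784$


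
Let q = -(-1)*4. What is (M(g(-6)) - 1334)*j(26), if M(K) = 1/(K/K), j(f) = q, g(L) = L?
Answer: -5332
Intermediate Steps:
q = 4 (q = -1*(-4) = 4)
j(f) = 4
M(K) = 1 (M(K) = 1/1 = 1)
(M(g(-6)) - 1334)*j(26) = (1 - 1334)*4 = -1333*4 = -5332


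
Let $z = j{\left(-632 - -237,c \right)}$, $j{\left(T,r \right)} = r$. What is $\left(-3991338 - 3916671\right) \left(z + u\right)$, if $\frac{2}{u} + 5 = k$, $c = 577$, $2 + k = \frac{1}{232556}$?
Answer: $- \frac{7424260233911955}{1627891} \approx -4.5607 \cdot 10^{9}$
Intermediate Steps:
$k = - \frac{465111}{232556}$ ($k = -2 + \frac{1}{232556} = - \frac{465111}{232556} \approx -2.0$)
$u = - \frac{465112}{1627891}$ ($u = \frac{2}{-5 - \frac{465111}{232556}} = \frac{2}{- \frac{1627891}{232556}} = 2 \left(- \frac{232556}{1627891}\right) = - \frac{465112}{1627891} \approx -0.28571$)
$z = 577$
$\left(-3991338 - 3916671\right) \left(z + u\right) = \left(-3991338 - 3916671\right) \left(577 - \frac{465112}{1627891}\right) = \left(-7908009\right) \frac{938827995}{1627891} = - \frac{7424260233911955}{1627891}$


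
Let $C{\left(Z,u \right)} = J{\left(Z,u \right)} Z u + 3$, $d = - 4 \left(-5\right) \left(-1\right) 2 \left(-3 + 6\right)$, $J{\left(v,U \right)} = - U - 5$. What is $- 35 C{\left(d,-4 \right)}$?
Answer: $16695$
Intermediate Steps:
$J{\left(v,U \right)} = -5 - U$
$d = -120$ ($d = - 4 \cdot 5 \cdot 2 \cdot 3 = \left(-4\right) 10 \cdot 3 = \left(-40\right) 3 = -120$)
$C{\left(Z,u \right)} = 3 + Z u \left(-5 - u\right)$ ($C{\left(Z,u \right)} = \left(-5 - u\right) Z u + 3 = Z \left(-5 - u\right) u + 3 = Z u \left(-5 - u\right) + 3 = 3 + Z u \left(-5 - u\right)$)
$- 35 C{\left(d,-4 \right)} = - 35 \left(3 - \left(-120\right) \left(-4\right) \left(5 - 4\right)\right) = - 35 \left(3 - \left(-120\right) \left(-4\right) 1\right) = - 35 \left(3 - 480\right) = \left(-35\right) \left(-477\right) = 16695$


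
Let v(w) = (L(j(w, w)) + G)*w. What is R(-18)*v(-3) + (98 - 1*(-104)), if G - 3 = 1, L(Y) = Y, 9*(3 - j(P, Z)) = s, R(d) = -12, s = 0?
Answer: 454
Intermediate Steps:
j(P, Z) = 3 (j(P, Z) = 3 - ⅑*0 = 3 + 0 = 3)
G = 4 (G = 3 + 1 = 4)
v(w) = 7*w (v(w) = (3 + 4)*w = 7*w)
R(-18)*v(-3) + (98 - 1*(-104)) = -84*(-3) + (98 - 1*(-104)) = -12*(-21) + (98 + 104) = 252 + 202 = 454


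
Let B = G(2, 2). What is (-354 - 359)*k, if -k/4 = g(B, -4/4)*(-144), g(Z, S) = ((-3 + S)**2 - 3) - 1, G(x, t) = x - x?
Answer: -4928256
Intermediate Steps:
G(x, t) = 0
B = 0
g(Z, S) = -4 + (-3 + S)**2 (g(Z, S) = (-3 + (-3 + S)**2) - 1 = -4 + (-3 + S)**2)
k = 6912 (k = -4*(-4 + (-3 - 4/4)**2)*(-144) = -4*(-4 + (-3 - 4*1/4)**2)*(-144) = -4*(-4 + (-3 - 1)**2)*(-144) = -4*(-4 + (-4)**2)*(-144) = -4*(-4 + 16)*(-144) = -48*(-144) = -4*(-1728) = 6912)
(-354 - 359)*k = (-354 - 359)*6912 = -713*6912 = -4928256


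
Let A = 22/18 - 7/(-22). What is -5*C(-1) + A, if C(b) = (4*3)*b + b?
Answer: 13175/198 ≈ 66.540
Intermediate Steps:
A = 305/198 (A = 22*(1/18) - 7*(-1/22) = 11/9 + 7/22 = 305/198 ≈ 1.5404)
C(b) = 13*b (C(b) = 12*b + b = 13*b)
-5*C(-1) + A = -65*(-1) + 305/198 = -5*(-13) + 305/198 = 65 + 305/198 = 13175/198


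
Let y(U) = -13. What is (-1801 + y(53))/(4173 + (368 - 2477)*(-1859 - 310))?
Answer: -907/2289297 ≈ -0.00039619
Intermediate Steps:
(-1801 + y(53))/(4173 + (368 - 2477)*(-1859 - 310)) = (-1801 - 13)/(4173 + (368 - 2477)*(-1859 - 310)) = -1814/(4173 - 2109*(-2169)) = -1814/(4173 + 4574421) = -1814/4578594 = -1814*1/4578594 = -907/2289297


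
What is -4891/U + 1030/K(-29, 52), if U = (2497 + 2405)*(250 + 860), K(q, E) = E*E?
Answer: 698903917/1839132360 ≈ 0.38002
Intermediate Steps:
K(q, E) = E²
U = 5441220 (U = 4902*1110 = 5441220)
-4891/U + 1030/K(-29, 52) = -4891/5441220 + 1030/(52²) = -4891*1/5441220 + 1030/2704 = -4891/5441220 + 1030*(1/2704) = -4891/5441220 + 515/1352 = 698903917/1839132360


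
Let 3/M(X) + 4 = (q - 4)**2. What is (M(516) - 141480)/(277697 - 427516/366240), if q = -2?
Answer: -51815600865/101703321764 ≈ -0.50948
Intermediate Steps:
M(X) = 3/32 (M(X) = 3/(-4 + (-2 - 4)**2) = 3/(-4 + (-6)**2) = 3/(-4 + 36) = 3/32)
(M(516) - 141480)/(277697 - 427516/366240) = (3/32 - 141480)/(277697 - 427516/366240) = -4527357/(32*(277697 - 427516*1/366240)) = -4527357/(32*(277697 - 106879/91560)) = -4527357/(32*25425830441/91560) = -4527357/32*91560/25425830441 = -51815600865/101703321764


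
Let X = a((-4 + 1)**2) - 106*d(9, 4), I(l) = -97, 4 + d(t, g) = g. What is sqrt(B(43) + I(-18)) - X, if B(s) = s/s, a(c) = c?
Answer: -9 + 4*I*sqrt(6) ≈ -9.0 + 9.798*I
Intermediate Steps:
d(t, g) = -4 + g
B(s) = 1
X = 9 (X = (-4 + 1)**2 - 106*(-4 + 4) = (-3)**2 - 106*0 = 9 + 0 = 9)
sqrt(B(43) + I(-18)) - X = sqrt(1 - 97) - 1*9 = sqrt(-96) - 9 = 4*I*sqrt(6) - 9 = -9 + 4*I*sqrt(6)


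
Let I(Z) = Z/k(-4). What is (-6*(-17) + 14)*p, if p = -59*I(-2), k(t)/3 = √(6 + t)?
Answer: 6844*√2/3 ≈ 3226.3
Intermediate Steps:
k(t) = 3*√(6 + t)
I(Z) = Z*√2/6 (I(Z) = Z/((3*√(6 - 4))) = Z/((3*√2)) = Z*(√2/6) = Z*√2/6)
p = 59*√2/3 (p = -59*(-2)*√2/6 = -(-59)*√2/3 = 59*√2/3 ≈ 27.813)
(-6*(-17) + 14)*p = (-6*(-17) + 14)*(59*√2/3) = (102 + 14)*(59*√2/3) = 116*(59*√2/3) = 6844*√2/3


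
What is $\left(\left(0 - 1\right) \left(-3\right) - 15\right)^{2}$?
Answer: $144$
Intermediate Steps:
$\left(\left(0 - 1\right) \left(-3\right) - 15\right)^{2} = \left(\left(-1\right) \left(-3\right) - 15\right)^{2} = \left(3 - 15\right)^{2} = \left(-12\right)^{2} = 144$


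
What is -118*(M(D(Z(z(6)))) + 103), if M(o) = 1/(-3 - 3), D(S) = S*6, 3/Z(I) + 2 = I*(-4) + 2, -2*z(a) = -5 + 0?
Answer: -36403/3 ≈ -12134.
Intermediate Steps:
z(a) = 5/2 (z(a) = -(-5 + 0)/2 = -1/2*(-5) = 5/2)
Z(I) = -3/(4*I) (Z(I) = 3/(-2 + (I*(-4) + 2)) = 3/(-2 + (-4*I + 2)) = 3/(-2 + (2 - 4*I)) = 3/((-4*I)) = 3*(-1/(4*I)) = -3/(4*I))
D(S) = 6*S
M(o) = -1/6 (M(o) = 1/(-6) = -1/6)
-118*(M(D(Z(z(6)))) + 103) = -118*(-1/6 + 103) = -118*617/6 = -36403/3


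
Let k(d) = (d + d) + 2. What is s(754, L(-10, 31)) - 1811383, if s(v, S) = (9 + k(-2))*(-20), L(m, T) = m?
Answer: -1811523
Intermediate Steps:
k(d) = 2 + 2*d (k(d) = 2*d + 2 = 2 + 2*d)
s(v, S) = -140 (s(v, S) = (9 + (2 + 2*(-2)))*(-20) = (9 + (2 - 4))*(-20) = (9 - 2)*(-20) = 7*(-20) = -140)
s(754, L(-10, 31)) - 1811383 = -140 - 1811383 = -1811523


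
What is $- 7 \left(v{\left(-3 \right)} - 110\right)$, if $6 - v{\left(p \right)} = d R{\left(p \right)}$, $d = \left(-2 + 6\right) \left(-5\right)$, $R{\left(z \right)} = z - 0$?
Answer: $1148$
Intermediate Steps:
$R{\left(z \right)} = z$ ($R{\left(z \right)} = z + 0 = z$)
$d = -20$ ($d = 4 \left(-5\right) = -20$)
$v{\left(p \right)} = 6 + 20 p$ ($v{\left(p \right)} = 6 - - 20 p = 6 + 20 p$)
$- 7 \left(v{\left(-3 \right)} - 110\right) = - 7 \left(\left(6 + 20 \left(-3\right)\right) - 110\right) = - 7 \left(\left(6 - 60\right) - 110\right) = - 7 \left(-54 - 110\right) = \left(-7\right) \left(-164\right) = 1148$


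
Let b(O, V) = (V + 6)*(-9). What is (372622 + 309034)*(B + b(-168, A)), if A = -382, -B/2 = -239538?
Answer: 328871753760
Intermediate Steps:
B = 479076 (B = -2*(-239538) = 479076)
b(O, V) = -54 - 9*V (b(O, V) = (6 + V)*(-9) = -54 - 9*V)
(372622 + 309034)*(B + b(-168, A)) = (372622 + 309034)*(479076 + (-54 - 9*(-382))) = 681656*(479076 + (-54 + 3438)) = 681656*(479076 + 3384) = 681656*482460 = 328871753760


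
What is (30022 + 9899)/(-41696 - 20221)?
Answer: -13307/20639 ≈ -0.64475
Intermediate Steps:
(30022 + 9899)/(-41696 - 20221) = 39921/(-61917) = 39921*(-1/61917) = -13307/20639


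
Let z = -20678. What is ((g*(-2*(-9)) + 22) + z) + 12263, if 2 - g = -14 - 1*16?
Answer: -7817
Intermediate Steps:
g = 32 (g = 2 - (-14 - 1*16) = 2 - (-14 - 16) = 2 - 1*(-30) = 2 + 30 = 32)
((g*(-2*(-9)) + 22) + z) + 12263 = ((32*(-2*(-9)) + 22) - 20678) + 12263 = ((32*18 + 22) - 20678) + 12263 = ((576 + 22) - 20678) + 12263 = (598 - 20678) + 12263 = -20080 + 12263 = -7817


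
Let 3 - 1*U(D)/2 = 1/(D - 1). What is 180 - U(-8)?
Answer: 1564/9 ≈ 173.78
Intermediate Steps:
U(D) = 6 - 2/(-1 + D) (U(D) = 6 - 2/(D - 1) = 6 - 2/(-1 + D))
180 - U(-8) = 180 - 2*(-4 + 3*(-8))/(-1 - 8) = 180 - 2*(-4 - 24)/(-9) = 180 - 2*(-1)*(-28)/9 = 180 - 1*56/9 = 180 - 56/9 = 1564/9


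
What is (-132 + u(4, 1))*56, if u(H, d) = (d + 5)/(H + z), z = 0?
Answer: -7308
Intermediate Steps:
u(H, d) = (5 + d)/H (u(H, d) = (d + 5)/(H + 0) = (5 + d)/H)
(-132 + u(4, 1))*56 = (-132 + (5 + 1)/4)*56 = (-132 + (¼)*6)*56 = (-132 + 3/2)*56 = -261/2*56 = -7308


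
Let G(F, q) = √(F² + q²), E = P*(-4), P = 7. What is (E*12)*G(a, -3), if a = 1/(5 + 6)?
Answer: -336*√1090/11 ≈ -1008.5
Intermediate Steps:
a = 1/11 ≈ 0.090909
E = -28 (E = 7*(-4) = -28)
(E*12)*G(a, -3) = (-28*12)*√((1/11)² + (-3)²) = -336*√(1/121 + 9) = -336*√1090/11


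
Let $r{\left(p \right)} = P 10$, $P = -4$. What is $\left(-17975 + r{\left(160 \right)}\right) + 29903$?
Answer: $11888$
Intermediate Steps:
$r{\left(p \right)} = -40$ ($r{\left(p \right)} = \left(-4\right) 10 = -40$)
$\left(-17975 + r{\left(160 \right)}\right) + 29903 = \left(-17975 - 40\right) + 29903 = -18015 + 29903 = 11888$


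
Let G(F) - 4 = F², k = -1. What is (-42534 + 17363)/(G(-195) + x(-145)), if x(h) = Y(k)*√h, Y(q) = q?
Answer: -957227959/1446204986 - 25171*I*√145/1446204986 ≈ -0.66189 - 0.00020958*I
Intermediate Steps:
G(F) = 4 + F²
x(h) = -√h
(-42534 + 17363)/(G(-195) + x(-145)) = (-42534 + 17363)/((4 + (-195)²) - √(-145)) = -25171/((4 + 38025) - I*√145) = -25171/(38029 - I*√145)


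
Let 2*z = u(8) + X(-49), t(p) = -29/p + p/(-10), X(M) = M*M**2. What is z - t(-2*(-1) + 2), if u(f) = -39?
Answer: -1176727/20 ≈ -58836.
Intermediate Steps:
X(M) = M**3
t(p) = -29/p - p/10 (t(p) = -29/p + p*(-1/10) = -29/p - p/10)
z = -58844 (z = (-39 + (-49)**3)/2 = (-39 - 117649)/2 = (1/2)*(-117688) = -58844)
z - t(-2*(-1) + 2) = -58844 - (-29/(-2*(-1) + 2) - (-2*(-1) + 2)/10) = -58844 - (-29/(2 + 2) - (2 + 2)/10) = -58844 - (-29/4 - 1/10*4) = -58844 - (-29*1/4 - 2/5) = -58844 - (-29/4 - 2/5) = -58844 - 1*(-153/20) = -58844 + 153/20 = -1176727/20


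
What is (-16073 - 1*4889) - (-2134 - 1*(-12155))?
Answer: -30983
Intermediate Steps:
(-16073 - 1*4889) - (-2134 - 1*(-12155)) = (-16073 - 4889) - (-2134 + 12155) = -20962 - 1*10021 = -20962 - 10021 = -30983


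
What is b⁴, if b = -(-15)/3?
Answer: 625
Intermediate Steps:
b = 5 (b = -(-15)/3 = -5*(-1) = 5)
b⁴ = 5⁴ = 625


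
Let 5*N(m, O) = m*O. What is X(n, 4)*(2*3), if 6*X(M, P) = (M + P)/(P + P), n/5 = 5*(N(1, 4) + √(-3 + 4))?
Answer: 49/8 ≈ 6.1250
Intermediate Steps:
N(m, O) = O*m/5 (N(m, O) = (m*O)/5 = (O*m)/5 = O*m/5)
n = 45 (n = 5*(5*((⅕)*4*1 + √(-3 + 4))) = 5*(5*(⅘ + √1)) = 5*(5*(⅘ + 1)) = 5*(5*(9/5)) = 5*9 = 45)
X(M, P) = (M + P)/(12*P) (X(M, P) = ((M + P)/(P + P))/6 = ((M + P)/((2*P)))/6 = ((M + P)*(1/(2*P)))/6 = ((M + P)/(2*P))/6 = (M + P)/(12*P))
X(n, 4)*(2*3) = ((1/12)*(45 + 4)/4)*(2*3) = ((1/12)*(¼)*49)*6 = (49/48)*6 = 49/8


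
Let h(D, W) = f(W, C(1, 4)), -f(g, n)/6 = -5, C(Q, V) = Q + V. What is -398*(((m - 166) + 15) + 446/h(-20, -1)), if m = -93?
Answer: 1367926/15 ≈ 91195.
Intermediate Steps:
f(g, n) = 30 (f(g, n) = -6*(-5) = 30)
h(D, W) = 30
-398*(((m - 166) + 15) + 446/h(-20, -1)) = -398*(((-93 - 166) + 15) + 446/30) = -398*((-259 + 15) + 446*(1/30)) = -398*(-244 + 223/15) = -398*(-3437/15) = 1367926/15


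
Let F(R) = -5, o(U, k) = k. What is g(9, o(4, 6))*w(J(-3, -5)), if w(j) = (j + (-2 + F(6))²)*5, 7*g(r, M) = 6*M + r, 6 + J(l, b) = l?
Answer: 9000/7 ≈ 1285.7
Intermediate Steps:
J(l, b) = -6 + l
g(r, M) = r/7 + 6*M/7 (g(r, M) = (6*M + r)/7 = (r + 6*M)/7 = r/7 + 6*M/7)
w(j) = 245 + 5*j (w(j) = (j + (-2 - 5)²)*5 = (j + (-7)²)*5 = (j + 49)*5 = (49 + j)*5 = 245 + 5*j)
g(9, o(4, 6))*w(J(-3, -5)) = ((⅐)*9 + (6/7)*6)*(245 + 5*(-6 - 3)) = (9/7 + 36/7)*(245 + 5*(-9)) = 45*(245 - 45)/7 = (45/7)*200 = 9000/7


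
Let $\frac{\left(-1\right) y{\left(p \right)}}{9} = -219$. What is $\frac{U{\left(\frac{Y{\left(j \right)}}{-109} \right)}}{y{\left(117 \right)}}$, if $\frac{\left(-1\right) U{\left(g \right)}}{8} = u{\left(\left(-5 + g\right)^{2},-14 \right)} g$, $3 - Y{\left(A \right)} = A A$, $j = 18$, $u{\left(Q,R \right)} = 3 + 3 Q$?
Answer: $- \frac{53120792}{283611351} \approx -0.1873$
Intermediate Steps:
$y{\left(p \right)} = 1971$ ($y{\left(p \right)} = \left(-9\right) \left(-219\right) = 1971$)
$Y{\left(A \right)} = 3 - A^{2}$ ($Y{\left(A \right)} = 3 - A A = 3 - A^{2}$)
$U{\left(g \right)} = - 8 g \left(3 + 3 \left(-5 + g\right)^{2}\right)$ ($U{\left(g \right)} = - 8 \left(3 + 3 \left(-5 + g\right)^{2}\right) g = - 8 g \left(3 + 3 \left(-5 + g\right)^{2}\right)$)
$\frac{U{\left(\frac{Y{\left(j \right)}}{-109} \right)}}{y{\left(117 \right)}} = \frac{\left(-24\right) \frac{3 - 18^{2}}{-109} \left(1 + \left(-5 + \frac{3 - 18^{2}}{-109}\right)^{2}\right)}{1971} = - 24 \left(3 - 324\right) \left(- \frac{1}{109}\right) \left(1 + \left(-5 + \left(3 - 324\right) \left(- \frac{1}{109}\right)\right)^{2}\right) \frac{1}{1971} = - 24 \left(\left(-321\right) \left(- \frac{1}{109}\right)\right) \left(1 + \left(-5 - - \frac{321}{109}\right)^{2}\right) \frac{1}{1971} = \left(-24\right) \frac{321}{109} \left(1 + \left(-5 + \frac{321}{109}\right)^{2}\right) \frac{1}{1971} = \left(-24\right) \frac{321}{109} \left(1 + \left(- \frac{224}{109}\right)^{2}\right) \frac{1}{1971} = \left(-24\right) \frac{321}{109} \left(1 + \frac{50176}{11881}\right) \frac{1}{1971} = \left(-24\right) \frac{321}{109} \cdot \frac{62057}{11881} \cdot \frac{1}{1971} = \left(- \frac{478087128}{1295029}\right) \frac{1}{1971} = - \frac{53120792}{283611351}$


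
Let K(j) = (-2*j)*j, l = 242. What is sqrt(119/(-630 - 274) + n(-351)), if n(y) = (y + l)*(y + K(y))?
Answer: sqrt(5494976088514)/452 ≈ 5186.1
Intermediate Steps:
K(j) = -2*j**2
n(y) = (242 + y)*(y - 2*y**2) (n(y) = (y + 242)*(y - 2*y**2) = (242 + y)*(y - 2*y**2))
sqrt(119/(-630 - 274) + n(-351)) = sqrt(119/(-630 - 274) - 351*(242 - 483*(-351) - 2*(-351)**2)) = sqrt(119/(-904) - 351*(242 + 169533 - 2*123201)) = sqrt(-1/904*119 - 351*(242 + 169533 - 246402)) = sqrt(-119/904 - 351*(-76627)) = sqrt(-119/904 + 26896077) = sqrt(24314053489/904) = sqrt(5494976088514)/452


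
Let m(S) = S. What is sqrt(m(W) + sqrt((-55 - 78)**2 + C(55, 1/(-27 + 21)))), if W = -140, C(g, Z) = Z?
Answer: sqrt(-5040 + 6*sqrt(636798))/6 ≈ 2.6459*I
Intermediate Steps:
sqrt(m(W) + sqrt((-55 - 78)**2 + C(55, 1/(-27 + 21)))) = sqrt(-140 + sqrt((-55 - 78)**2 + 1/(-27 + 21))) = sqrt(-140 + sqrt((-133)**2 + 1/(-6))) = sqrt(-140 + sqrt(17689 - 1/6)) = sqrt(-140 + sqrt(106133/6)) = sqrt(-140 + sqrt(636798)/6)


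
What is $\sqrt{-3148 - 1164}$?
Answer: $14 i \sqrt{22} \approx 65.666 i$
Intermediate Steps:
$\sqrt{-3148 - 1164} = \sqrt{-4312} = 14 i \sqrt{22}$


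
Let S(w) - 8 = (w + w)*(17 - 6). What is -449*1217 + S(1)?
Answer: -546403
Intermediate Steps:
S(w) = 8 + 22*w (S(w) = 8 + (w + w)*(17 - 6) = 8 + (2*w)*11 = 8 + 22*w)
-449*1217 + S(1) = -449*1217 + (8 + 22*1) = -546433 + (8 + 22) = -546433 + 30 = -546403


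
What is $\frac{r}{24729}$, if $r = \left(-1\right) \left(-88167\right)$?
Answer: $\frac{29389}{8243} \approx 3.5653$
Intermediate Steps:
$r = 88167$
$\frac{r}{24729} = \frac{88167}{24729} = 88167 \cdot \frac{1}{24729} = \frac{29389}{8243}$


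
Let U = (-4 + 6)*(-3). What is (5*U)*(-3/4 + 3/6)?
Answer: 15/2 ≈ 7.5000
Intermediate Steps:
U = -6 (U = 2*(-3) = -6)
(5*U)*(-3/4 + 3/6) = (5*(-6))*(-3/4 + 3/6) = -30*(-3*1/4 + 3*(1/6)) = -30*(-3/4 + 1/2) = -30*(-1/4) = 15/2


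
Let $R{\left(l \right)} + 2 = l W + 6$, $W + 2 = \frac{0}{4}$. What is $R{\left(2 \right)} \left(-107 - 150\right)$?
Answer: $0$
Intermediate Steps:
$W = -2$ ($W = -2 + \frac{0}{4} = -2 + 0 \cdot \frac{1}{4} = -2 + 0 = -2$)
$R{\left(l \right)} = 4 - 2 l$ ($R{\left(l \right)} = -2 + \left(l \left(-2\right) + 6\right) = -2 - \left(-6 + 2 l\right) = 4 - 2 l$)
$R{\left(2 \right)} \left(-107 - 150\right) = \left(4 - 4\right) \left(-107 - 150\right) = \left(4 - 4\right) \left(-257\right) = 0 \left(-257\right) = 0$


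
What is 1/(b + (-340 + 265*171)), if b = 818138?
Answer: 1/863113 ≈ 1.1586e-6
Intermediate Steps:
1/(b + (-340 + 265*171)) = 1/(818138 + (-340 + 265*171)) = 1/(818138 + (-340 + 45315)) = 1/(818138 + 44975) = 1/863113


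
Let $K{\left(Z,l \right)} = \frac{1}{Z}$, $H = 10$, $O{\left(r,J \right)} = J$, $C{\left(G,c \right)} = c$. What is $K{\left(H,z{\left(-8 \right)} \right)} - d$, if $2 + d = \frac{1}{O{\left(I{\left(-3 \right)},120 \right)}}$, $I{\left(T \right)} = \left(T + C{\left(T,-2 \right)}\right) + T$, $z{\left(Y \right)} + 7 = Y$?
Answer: $\frac{251}{120} \approx 2.0917$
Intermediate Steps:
$z{\left(Y \right)} = -7 + Y$
$I{\left(T \right)} = -2 + 2 T$ ($I{\left(T \right)} = \left(T - 2\right) + T = \left(-2 + T\right) + T = -2 + 2 T$)
$d = - \frac{239}{120}$ ($d = -2 + \frac{1}{120} = - \frac{239}{120} \approx -1.9917$)
$K{\left(H,z{\left(-8 \right)} \right)} - d = \frac{1}{10} - - \frac{239}{120} = \frac{1}{10} + \frac{239}{120} = \frac{251}{120}$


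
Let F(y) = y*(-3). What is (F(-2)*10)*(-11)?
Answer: -660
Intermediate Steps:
F(y) = -3*y
(F(-2)*10)*(-11) = (-3*(-2)*10)*(-11) = (6*10)*(-11) = 60*(-11) = -660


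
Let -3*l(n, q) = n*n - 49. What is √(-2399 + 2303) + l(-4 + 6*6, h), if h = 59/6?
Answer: -325 + 4*I*√6 ≈ -325.0 + 9.798*I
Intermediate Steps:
h = 59/6 (h = 59*(⅙) = 59/6 ≈ 9.8333)
l(n, q) = 49/3 - n²/3 (l(n, q) = -(n*n - 49)/3 = -(n² - 49)/3 = -(-49 + n²)/3 = 49/3 - n²/3)
√(-2399 + 2303) + l(-4 + 6*6, h) = √(-2399 + 2303) + (49/3 - (-4 + 6*6)²/3) = √(-96) + (49/3 - (-4 + 36)²/3) = 4*I*√6 + (49/3 - ⅓*32²) = 4*I*√6 + (49/3 - ⅓*1024) = 4*I*√6 + (49/3 - 1024/3) = 4*I*√6 - 325 = -325 + 4*I*√6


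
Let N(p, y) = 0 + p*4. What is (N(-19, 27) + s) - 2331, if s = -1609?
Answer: -4016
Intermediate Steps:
N(p, y) = 4*p (N(p, y) = 0 + 4*p = 4*p)
(N(-19, 27) + s) - 2331 = (4*(-19) - 1609) - 2331 = (-76 - 1609) - 2331 = -1685 - 2331 = -4016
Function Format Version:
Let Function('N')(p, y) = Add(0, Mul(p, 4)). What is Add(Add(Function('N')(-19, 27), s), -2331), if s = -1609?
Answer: -4016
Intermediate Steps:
Function('N')(p, y) = Mul(4, p) (Function('N')(p, y) = Add(0, Mul(4, p)) = Mul(4, p))
Add(Add(Function('N')(-19, 27), s), -2331) = Add(Add(Mul(4, -19), -1609), -2331) = Add(Add(-76, -1609), -2331) = Add(-1685, -2331) = -4016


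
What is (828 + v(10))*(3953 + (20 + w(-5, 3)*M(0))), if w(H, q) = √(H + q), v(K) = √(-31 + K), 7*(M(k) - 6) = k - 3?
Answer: (828 + I*√21)*(27811 + 39*I*√2)/7 ≈ 3.2896e+6 + 24731.0*I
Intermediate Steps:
M(k) = 39/7 + k/7 (M(k) = 6 + (k - 3)/7 = 6 + (-3 + k)/7 = 6 + (-3/7 + k/7) = 39/7 + k/7)
(828 + v(10))*(3953 + (20 + w(-5, 3)*M(0))) = (828 + √(-31 + 10))*(3953 + (20 + √(-5 + 3)*(39/7 + (⅐)*0))) = (828 + √(-21))*(3953 + (20 + √(-2)*(39/7 + 0))) = (828 + I*√21)*(3953 + (20 + (I*√2)*(39/7))) = (828 + I*√21)*(3953 + (20 + 39*I*√2/7)) = (828 + I*√21)*(3973 + 39*I*√2/7)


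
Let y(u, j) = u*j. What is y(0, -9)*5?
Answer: 0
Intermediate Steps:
y(u, j) = j*u
y(0, -9)*5 = -9*0*5 = 0*5 = 0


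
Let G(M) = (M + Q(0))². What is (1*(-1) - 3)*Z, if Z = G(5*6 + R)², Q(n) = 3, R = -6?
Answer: -2125764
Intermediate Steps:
G(M) = (3 + M)² (G(M) = (M + 3)² = (3 + M)²)
Z = 531441 (Z = ((3 + (5*6 - 6))²)² = ((3 + (30 - 6))²)² = ((3 + 24)²)² = (27²)² = 729² = 531441)
(1*(-1) - 3)*Z = (1*(-1) - 3)*531441 = (-1 - 3)*531441 = -4*531441 = -2125764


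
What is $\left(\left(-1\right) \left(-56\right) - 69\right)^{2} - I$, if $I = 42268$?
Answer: $-42099$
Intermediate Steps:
$\left(\left(-1\right) \left(-56\right) - 69\right)^{2} - I = \left(\left(-1\right) \left(-56\right) - 69\right)^{2} - 42268 = \left(56 - 69\right)^{2} - 42268 = \left(-13\right)^{2} - 42268 = 169 - 42268 = -42099$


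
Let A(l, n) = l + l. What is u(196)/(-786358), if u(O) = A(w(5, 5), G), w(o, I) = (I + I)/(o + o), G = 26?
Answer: -1/393179 ≈ -2.5434e-6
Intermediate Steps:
w(o, I) = I/o (w(o, I) = (2*I)/((2*o)) = (2*I)*(1/(2*o)) = I/o)
A(l, n) = 2*l
u(O) = 2 (u(O) = 2*(5/5) = 2*(5*(1/5)) = 2*1 = 2)
u(196)/(-786358) = 2/(-786358) = 2*(-1/786358) = -1/393179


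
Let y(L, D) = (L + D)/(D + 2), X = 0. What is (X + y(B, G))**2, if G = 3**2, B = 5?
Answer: 196/121 ≈ 1.6198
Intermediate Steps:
G = 9
y(L, D) = (D + L)/(2 + D)
(X + y(B, G))**2 = (0 + (9 + 5)/(2 + 9))**2 = (0 + 14/11)**2 = (14/11)**2 = 196/121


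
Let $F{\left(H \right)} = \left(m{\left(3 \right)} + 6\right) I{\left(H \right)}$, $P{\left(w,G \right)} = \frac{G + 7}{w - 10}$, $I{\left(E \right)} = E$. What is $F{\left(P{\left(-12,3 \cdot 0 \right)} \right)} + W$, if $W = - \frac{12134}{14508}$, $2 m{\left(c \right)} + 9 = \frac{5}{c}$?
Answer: $- \frac{62989}{39897} \approx -1.5788$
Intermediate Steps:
$m{\left(c \right)} = - \frac{9}{2} + \frac{5}{2 c}$ ($m{\left(c \right)} = - \frac{9}{2} + \frac{5 \frac{1}{c}}{2} = - \frac{9}{2} + \frac{5}{2 c}$)
$P{\left(w,G \right)} = \frac{7 + G}{-10 + w}$
$F{\left(H \right)} = \frac{7 H}{3}$ ($F{\left(H \right)} = \left(\frac{5 - 27}{2 \cdot 3} + 6\right) H = \left(\frac{1}{2} \cdot \frac{1}{3} \left(5 - 27\right) + 6\right) H = \left(\frac{1}{2} \cdot \frac{1}{3} \left(-22\right) + 6\right) H = \left(- \frac{11}{3} + 6\right) H = \frac{7 H}{3}$)
$W = - \frac{6067}{7254}$ ($W = \left(-12134\right) \frac{1}{14508} = - \frac{6067}{7254} \approx -0.83637$)
$F{\left(P{\left(-12,3 \cdot 0 \right)} \right)} + W = \frac{7 \frac{7 + 3 \cdot 0}{-10 - 12}}{3} - \frac{6067}{7254} = \frac{7 \frac{7 + 0}{-22}}{3} - \frac{6067}{7254} = \frac{7 \left(\left(- \frac{1}{22}\right) 7\right)}{3} - \frac{6067}{7254} = \frac{7}{3} \left(- \frac{7}{22}\right) - \frac{6067}{7254} = - \frac{49}{66} - \frac{6067}{7254} = - \frac{62989}{39897}$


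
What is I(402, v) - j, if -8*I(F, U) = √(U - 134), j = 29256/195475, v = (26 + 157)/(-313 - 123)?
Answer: -29256/195475 - I*√6388163/1744 ≈ -0.14967 - 1.4492*I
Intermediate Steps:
v = -183/436 (v = 183/(-436) = 183*(-1/436) = -183/436 ≈ -0.41972)
j = 29256/195475 (j = 29256*(1/195475) = 29256/195475 ≈ 0.14967)
I(F, U) = -√(-134 + U)/8 (I(F, U) = -√(U - 134)/8 = -√(-134 + U)/8)
I(402, v) - j = -√(-134 - 183/436)/8 - 1*29256/195475 = -I*√6388163/1744 - 29256/195475 = -29256/195475 - I*√6388163/1744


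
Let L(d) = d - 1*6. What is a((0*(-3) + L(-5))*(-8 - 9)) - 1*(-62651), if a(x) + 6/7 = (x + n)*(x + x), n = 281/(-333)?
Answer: 308327303/2331 ≈ 1.3227e+5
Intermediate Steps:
L(d) = -6 + d (L(d) = d - 6 = -6 + d)
n = -281/333 (n = 281*(-1/333) = -281/333 ≈ -0.84384)
a(x) = -6/7 + 2*x*(-281/333 + x) (a(x) = -6/7 + (x - 281/333)*(x + x) = -6/7 + (-281/333 + x)*(2*x) = -6/7 + 2*x*(-281/333 + x))
a((0*(-3) + L(-5))*(-8 - 9)) - 1*(-62651) = (-6/7 + 2*((0*(-3) + (-6 - 5))*(-8 - 9))² - 562*(0*(-3) + (-6 - 5))*(-8 - 9)/333) - 1*(-62651) = (-6/7 + 2*((0 - 11)*(-17))² - 562*(0 - 11)*(-17)/333) + 62651 = (-6/7 + 2*(-11*(-17))² - (-6182)*(-17)/333) + 62651 = (-6/7 + 2*187² - 562/333*187) + 62651 = (-6/7 + 2*34969 - 105094/333) + 62651 = (-6/7 + 69938 - 105094/333) + 62651 = 162287822/2331 + 62651 = 308327303/2331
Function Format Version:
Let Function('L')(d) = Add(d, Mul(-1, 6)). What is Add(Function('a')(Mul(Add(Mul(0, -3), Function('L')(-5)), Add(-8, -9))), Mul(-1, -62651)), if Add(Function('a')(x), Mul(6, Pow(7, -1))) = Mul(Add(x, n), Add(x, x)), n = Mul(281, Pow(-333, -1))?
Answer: Rational(308327303, 2331) ≈ 1.3227e+5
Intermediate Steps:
Function('L')(d) = Add(-6, d) (Function('L')(d) = Add(d, -6) = Add(-6, d))
n = Rational(-281, 333) (n = Mul(281, Rational(-1, 333)) = Rational(-281, 333) ≈ -0.84384)
Function('a')(x) = Add(Rational(-6, 7), Mul(2, x, Add(Rational(-281, 333), x))) (Function('a')(x) = Add(Rational(-6, 7), Mul(Add(x, Rational(-281, 333)), Add(x, x))) = Add(Rational(-6, 7), Mul(Add(Rational(-281, 333), x), Mul(2, x))) = Add(Rational(-6, 7), Mul(2, x, Add(Rational(-281, 333), x))))
Add(Function('a')(Mul(Add(Mul(0, -3), Function('L')(-5)), Add(-8, -9))), Mul(-1, -62651)) = Add(Add(Rational(-6, 7), Mul(2, Pow(Mul(Add(Mul(0, -3), Add(-6, -5)), Add(-8, -9)), 2)), Mul(Rational(-562, 333), Mul(Add(Mul(0, -3), Add(-6, -5)), Add(-8, -9)))), Mul(-1, -62651)) = Add(Add(Rational(-6, 7), Mul(2, Pow(Mul(Add(0, -11), -17), 2)), Mul(Rational(-562, 333), Mul(Add(0, -11), -17))), 62651) = Add(Add(Rational(-6, 7), Mul(2, Pow(Mul(-11, -17), 2)), Mul(Rational(-562, 333), Mul(-11, -17))), 62651) = Add(Add(Rational(-6, 7), Mul(2, Pow(187, 2)), Mul(Rational(-562, 333), 187)), 62651) = Add(Add(Rational(-6, 7), Mul(2, 34969), Rational(-105094, 333)), 62651) = Add(Add(Rational(-6, 7), 69938, Rational(-105094, 333)), 62651) = Add(Rational(162287822, 2331), 62651) = Rational(308327303, 2331)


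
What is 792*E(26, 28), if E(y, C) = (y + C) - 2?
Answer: 41184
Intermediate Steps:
E(y, C) = -2 + C + y (E(y, C) = (C + y) - 2 = -2 + C + y)
792*E(26, 28) = 792*(-2 + 28 + 26) = 792*52 = 41184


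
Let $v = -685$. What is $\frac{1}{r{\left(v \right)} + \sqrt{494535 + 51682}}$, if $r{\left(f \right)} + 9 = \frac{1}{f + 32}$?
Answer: $\frac{3838334}{232877293869} + \frac{426409 \sqrt{546217}}{232877293869} \approx 0.0013697$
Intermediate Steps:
$r{\left(f \right)} = -9 + \frac{1}{32 + f}$ ($r{\left(f \right)} = -9 + \frac{1}{f + 32} = -9 + \frac{1}{32 + f}$)
$\frac{1}{r{\left(v \right)} + \sqrt{494535 + 51682}} = \frac{1}{\frac{-287 - -6165}{32 - 685} + \sqrt{494535 + 51682}} = \frac{1}{\frac{-287 + 6165}{-653} + \sqrt{546217}} = \frac{1}{\left(- \frac{1}{653}\right) 5878 + \sqrt{546217}} = \frac{1}{- \frac{5878}{653} + \sqrt{546217}}$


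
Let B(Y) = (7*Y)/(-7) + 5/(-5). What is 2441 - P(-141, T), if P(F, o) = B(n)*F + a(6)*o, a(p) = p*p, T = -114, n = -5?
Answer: 7109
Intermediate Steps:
B(Y) = -1 - Y (B(Y) = (7*Y)*(-⅐) + 5*(-⅕) = -Y - 1 = -1 - Y)
a(p) = p²
P(F, o) = 4*F + 36*o (P(F, o) = (-1 - 1*(-5))*F + 6²*o = (-1 + 5)*F + 36*o = 4*F + 36*o)
2441 - P(-141, T) = 2441 - (4*(-141) + 36*(-114)) = 2441 - (-564 - 4104) = 2441 - 1*(-4668) = 2441 + 4668 = 7109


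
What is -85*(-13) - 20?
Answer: 1085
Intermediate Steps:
-85*(-13) - 20 = 1105 - 20 = 1085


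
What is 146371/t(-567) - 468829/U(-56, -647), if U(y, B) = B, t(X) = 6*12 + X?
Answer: 137368318/320265 ≈ 428.92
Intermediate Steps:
t(X) = 72 + X
146371/t(-567) - 468829/U(-56, -647) = 146371/(72 - 567) - 468829/(-647) = 146371/(-495) - 468829*(-1/647) = 146371*(-1/495) + 468829/647 = -146371/495 + 468829/647 = 137368318/320265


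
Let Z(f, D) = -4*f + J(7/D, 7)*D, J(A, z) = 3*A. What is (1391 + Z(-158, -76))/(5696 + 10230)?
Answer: 1022/7963 ≈ 0.12834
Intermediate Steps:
Z(f, D) = 21 - 4*f (Z(f, D) = -4*f + (3*(7/D))*D = -4*f + (21/D)*D = -4*f + 21 = 21 - 4*f)
(1391 + Z(-158, -76))/(5696 + 10230) = (1391 + (21 - 4*(-158)))/(5696 + 10230) = (1391 + (21 + 632))/15926 = (1391 + 653)*(1/15926) = 2044*(1/15926) = 1022/7963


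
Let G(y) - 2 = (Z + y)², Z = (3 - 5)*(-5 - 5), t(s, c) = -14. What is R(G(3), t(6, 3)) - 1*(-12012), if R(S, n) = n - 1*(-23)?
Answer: 12021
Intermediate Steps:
Z = 20 (Z = -2*(-10) = 20)
G(y) = 2 + (20 + y)²
R(S, n) = 23 + n (R(S, n) = n + 23 = 23 + n)
R(G(3), t(6, 3)) - 1*(-12012) = (23 - 14) - 1*(-12012) = 9 + 12012 = 12021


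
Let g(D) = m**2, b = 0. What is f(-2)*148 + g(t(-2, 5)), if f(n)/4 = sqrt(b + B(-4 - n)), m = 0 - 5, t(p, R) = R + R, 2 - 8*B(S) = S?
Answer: 25 + 296*sqrt(2) ≈ 443.61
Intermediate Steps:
B(S) = 1/4 - S/8
t(p, R) = 2*R
m = -5
f(n) = 4*sqrt(3/4 + n/8) (f(n) = 4*sqrt(0 + (1/4 - (-4 - n)/8)) = 4*sqrt(0 + (1/4 + (1/2 + n/8))) = 4*sqrt(0 + (3/4 + n/8)) = 4*sqrt(3/4 + n/8))
g(D) = 25 (g(D) = (-5)**2 = 25)
f(-2)*148 + g(t(-2, 5)) = sqrt(12 + 2*(-2))*148 + 25 = sqrt(12 - 4)*148 + 25 = sqrt(8)*148 + 25 = (2*sqrt(2))*148 + 25 = 296*sqrt(2) + 25 = 25 + 296*sqrt(2)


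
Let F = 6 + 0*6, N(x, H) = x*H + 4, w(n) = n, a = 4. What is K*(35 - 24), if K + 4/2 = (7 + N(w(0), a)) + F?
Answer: 165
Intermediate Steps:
N(x, H) = 4 + H*x (N(x, H) = H*x + 4 = 4 + H*x)
F = 6 (F = 6 + 0 = 6)
K = 15 (K = -2 + ((7 + (4 + 4*0)) + 6) = -2 + ((7 + (4 + 0)) + 6) = -2 + ((7 + 4) + 6) = -2 + (11 + 6) = -2 + 17 = 15)
K*(35 - 24) = 15*(35 - 24) = 15*11 = 165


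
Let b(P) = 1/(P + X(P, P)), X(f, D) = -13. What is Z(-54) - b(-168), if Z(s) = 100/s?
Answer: -9023/4887 ≈ -1.8463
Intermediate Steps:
b(P) = 1/(-13 + P) (b(P) = 1/(P - 13) = 1/(-13 + P))
Z(-54) - b(-168) = 100/(-54) - 1/(-13 - 168) = 100*(-1/54) - 1/(-181) = -50/27 - 1*(-1/181) = -50/27 + 1/181 = -9023/4887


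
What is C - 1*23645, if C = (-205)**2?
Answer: 18380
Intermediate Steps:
C = 42025
C - 1*23645 = 42025 - 1*23645 = 42025 - 23645 = 18380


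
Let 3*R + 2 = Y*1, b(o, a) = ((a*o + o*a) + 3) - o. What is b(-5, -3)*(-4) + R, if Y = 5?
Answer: -151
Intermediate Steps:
b(o, a) = 3 - o + 2*a*o (b(o, a) = ((a*o + a*o) + 3) - o = (2*a*o + 3) - o = (3 + 2*a*o) - o = 3 - o + 2*a*o)
R = 1 (R = -⅔ + (5*1)/3 = -⅔ + (⅓)*5 = -⅔ + 5/3 = 1)
b(-5, -3)*(-4) + R = (3 - 1*(-5) + 2*(-3)*(-5))*(-4) + 1 = (3 + 5 + 30)*(-4) + 1 = 38*(-4) + 1 = -152 + 1 = -151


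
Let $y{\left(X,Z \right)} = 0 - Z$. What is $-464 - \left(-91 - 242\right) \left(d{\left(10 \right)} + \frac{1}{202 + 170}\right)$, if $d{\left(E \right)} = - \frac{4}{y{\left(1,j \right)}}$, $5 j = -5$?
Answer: $- \frac{222593}{124} \approx -1795.1$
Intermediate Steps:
$j = -1$ ($j = \frac{1}{5} \left(-5\right) = -1$)
$y{\left(X,Z \right)} = - Z$
$d{\left(E \right)} = -4$ ($d{\left(E \right)} = - \frac{4}{\left(-1\right) \left(-1\right)} = - \frac{4}{1} = \left(-4\right) 1 = -4$)
$-464 - \left(-91 - 242\right) \left(d{\left(10 \right)} + \frac{1}{202 + 170}\right) = -464 - \left(-91 - 242\right) \left(-4 + \frac{1}{202 + 170}\right) = -464 - - 333 \left(-4 + \frac{1}{372}\right) = -464 - \left(-333\right) \left(- \frac{1487}{372}\right) = -464 - \frac{165057}{124} = - \frac{222593}{124}$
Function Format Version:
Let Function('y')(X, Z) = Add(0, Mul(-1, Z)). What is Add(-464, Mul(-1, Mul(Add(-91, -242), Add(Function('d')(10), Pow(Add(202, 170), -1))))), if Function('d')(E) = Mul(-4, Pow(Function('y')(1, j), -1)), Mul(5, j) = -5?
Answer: Rational(-222593, 124) ≈ -1795.1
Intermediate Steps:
j = -1 (j = Mul(Rational(1, 5), -5) = -1)
Function('y')(X, Z) = Mul(-1, Z)
Function('d')(E) = -4 (Function('d')(E) = Mul(-4, Pow(Mul(-1, -1), -1)) = Mul(-4, Pow(1, -1)) = Mul(-4, 1) = -4)
Add(-464, Mul(-1, Mul(Add(-91, -242), Add(Function('d')(10), Pow(Add(202, 170), -1))))) = Add(-464, Mul(-1, Mul(Add(-91, -242), Add(-4, Pow(Add(202, 170), -1))))) = Add(-464, Mul(-1, Mul(-333, Add(-4, Pow(372, -1))))) = Add(-464, Mul(-1, Mul(-333, Add(-4, Rational(1, 372))))) = Add(-464, Mul(-1, Mul(-333, Rational(-1487, 372)))) = Add(-464, Mul(-1, Rational(165057, 124))) = Add(-464, Rational(-165057, 124)) = Rational(-222593, 124)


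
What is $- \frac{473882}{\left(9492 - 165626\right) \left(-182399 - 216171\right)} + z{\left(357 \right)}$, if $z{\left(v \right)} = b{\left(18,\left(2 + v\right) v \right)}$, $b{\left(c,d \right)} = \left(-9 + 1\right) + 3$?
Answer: $- \frac{155576057891}{31115164190} \approx -5.0$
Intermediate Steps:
$b{\left(c,d \right)} = -5$ ($b{\left(c,d \right)} = -8 + 3 = -5$)
$z{\left(v \right)} = -5$
$- \frac{473882}{\left(9492 - 165626\right) \left(-182399 - 216171\right)} + z{\left(357 \right)} = - \frac{473882}{\left(9492 - 165626\right) \left(-182399 - 216171\right)} - 5 = - \frac{473882}{\left(-156134\right) \left(-398570\right)} - 5 = - \frac{473882}{62230328380} - 5 = \left(-473882\right) \frac{1}{62230328380} - 5 = - \frac{236941}{31115164190} - 5 = - \frac{155576057891}{31115164190}$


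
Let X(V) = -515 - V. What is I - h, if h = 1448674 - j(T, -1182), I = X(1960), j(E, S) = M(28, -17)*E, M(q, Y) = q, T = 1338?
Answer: -1413685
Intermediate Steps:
j(E, S) = 28*E
I = -2475 (I = -515 - 1*1960 = -515 - 1960 = -2475)
h = 1411210 (h = 1448674 - 28*1338 = 1448674 - 1*37464 = 1448674 - 37464 = 1411210)
I - h = -2475 - 1*1411210 = -2475 - 1411210 = -1413685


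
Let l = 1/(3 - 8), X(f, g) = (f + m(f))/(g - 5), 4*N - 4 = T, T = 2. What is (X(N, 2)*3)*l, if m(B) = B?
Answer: 3/5 ≈ 0.60000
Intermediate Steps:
N = 3/2 (N = 1 + (1/4)*2 = 1 + 1/2 = 3/2 ≈ 1.5000)
X(f, g) = 2*f/(-5 + g) (X(f, g) = (f + f)/(g - 5) = (2*f)/(-5 + g) = 2*f/(-5 + g))
l = -1/5 (l = 1/(-5) = -1/5 ≈ -0.20000)
(X(N, 2)*3)*l = ((2*(3/2)/(-5 + 2))*3)*(-1/5) = ((2*(3/2)/(-3))*3)*(-1/5) = ((2*(3/2)*(-1/3))*3)*(-1/5) = -1*3*(-1/5) = -3*(-1/5) = 3/5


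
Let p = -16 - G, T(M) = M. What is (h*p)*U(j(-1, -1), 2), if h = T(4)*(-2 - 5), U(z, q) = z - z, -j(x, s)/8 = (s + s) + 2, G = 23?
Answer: 0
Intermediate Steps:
j(x, s) = -16 - 16*s (j(x, s) = -8*((s + s) + 2) = -8*(2*s + 2) = -8*(2 + 2*s) = -16 - 16*s)
U(z, q) = 0
p = -39 (p = -16 - 1*23 = -16 - 23 = -39)
h = -28 (h = 4*(-2 - 5) = 4*(-7) = -28)
(h*p)*U(j(-1, -1), 2) = -28*(-39)*0 = 1092*0 = 0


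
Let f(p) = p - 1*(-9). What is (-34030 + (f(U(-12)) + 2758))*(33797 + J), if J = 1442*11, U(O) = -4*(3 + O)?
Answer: -1550701593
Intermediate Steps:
U(O) = -12 - 4*O
f(p) = 9 + p (f(p) = p + 9 = 9 + p)
J = 15862
(-34030 + (f(U(-12)) + 2758))*(33797 + J) = (-34030 + ((9 + (-12 - 4*(-12))) + 2758))*(33797 + 15862) = (-34030 + ((9 + (-12 + 48)) + 2758))*49659 = (-34030 + ((9 + 36) + 2758))*49659 = (-34030 + (45 + 2758))*49659 = (-34030 + 2803)*49659 = -31227*49659 = -1550701593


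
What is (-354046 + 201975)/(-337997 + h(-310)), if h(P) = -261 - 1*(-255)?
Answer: 152071/338003 ≈ 0.44991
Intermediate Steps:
h(P) = -6 (h(P) = -261 + 255 = -6)
(-354046 + 201975)/(-337997 + h(-310)) = (-354046 + 201975)/(-337997 - 6) = -152071/(-338003) = -152071*(-1/338003) = 152071/338003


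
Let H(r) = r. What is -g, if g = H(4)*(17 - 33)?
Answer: 64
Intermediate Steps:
g = -64 (g = 4*(17 - 33) = 4*(-16) = -64)
-g = -1*(-64) = 64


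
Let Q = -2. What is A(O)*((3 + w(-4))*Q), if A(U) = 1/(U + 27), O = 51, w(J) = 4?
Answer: -7/39 ≈ -0.17949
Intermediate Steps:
A(U) = 1/(27 + U)
A(O)*((3 + w(-4))*Q) = ((3 + 4)*(-2))/(27 + 51) = (7*(-2))/78 = (1/78)*(-14) = -7/39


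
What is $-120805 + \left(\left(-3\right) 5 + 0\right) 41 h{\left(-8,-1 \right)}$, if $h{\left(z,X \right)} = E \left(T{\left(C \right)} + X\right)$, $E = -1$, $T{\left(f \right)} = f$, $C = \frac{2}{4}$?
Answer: $- \frac{242225}{2} \approx -1.2111 \cdot 10^{5}$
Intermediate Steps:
$C = \frac{1}{2}$ ($C = 2 \cdot \frac{1}{4} = \frac{1}{2} \approx 0.5$)
$h{\left(z,X \right)} = - \frac{1}{2} - X$ ($h{\left(z,X \right)} = - (\frac{1}{2} + X) = - \frac{1}{2} - X$)
$-120805 + \left(\left(-3\right) 5 + 0\right) 41 h{\left(-8,-1 \right)} = -120805 + \left(\left(-3\right) 5 + 0\right) 41 \left(- \frac{1}{2} - -1\right) = -120805 + \left(-15 + 0\right) 41 \left(- \frac{1}{2} + 1\right) = -120805 + \left(-15\right) 41 \cdot \frac{1}{2} = -120805 - \frac{615}{2} = - \frac{242225}{2}$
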